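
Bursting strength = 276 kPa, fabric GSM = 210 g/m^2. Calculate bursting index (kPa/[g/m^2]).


Formula: Bursting Index = Bursting Strength / Fabric GSM
BI = 276 kPa / 210 g/m^2
BI = 1.314 kPa/(g/m^2)

1.314 kPa/(g/m^2)


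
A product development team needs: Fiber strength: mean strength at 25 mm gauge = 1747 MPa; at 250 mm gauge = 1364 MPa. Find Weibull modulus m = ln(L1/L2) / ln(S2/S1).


Formula: m = ln(L1/L2) / ln(S2/S1)
Step 1: ln(L1/L2) = ln(25/250) = -2.30259
Step 2: S2/S1 = 1364/1747 = 0.78077
Step 3: ln(S2/S1) = ln(0.78077) = -0.24747
Step 4: m = -2.30259 / -0.24747 = 9.30

9.30 (Weibull m)


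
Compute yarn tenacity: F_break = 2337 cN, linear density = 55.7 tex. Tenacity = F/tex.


Formula: Tenacity = Breaking force / Linear density
Tenacity = 2337 cN / 55.7 tex
Tenacity = 41.96 cN/tex

41.96 cN/tex


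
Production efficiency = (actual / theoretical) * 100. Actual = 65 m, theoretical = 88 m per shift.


Formula: Efficiency% = (Actual output / Theoretical output) * 100
Efficiency% = (65 / 88) * 100
Efficiency% = 0.738636 * 100 = 73.8636% ≈ 73.9%

73.9%


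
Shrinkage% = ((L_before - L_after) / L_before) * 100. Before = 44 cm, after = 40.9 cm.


Formula: Shrinkage% = ((L_before - L_after) / L_before) * 100
Step 1: Shrinkage = 44 - 40.9 = 3.1 cm
Step 2: Shrinkage% = (3.1 / 44) * 100
Step 3: Shrinkage% = 0.070455 * 100 = 7.0455% ≈ 7.0%

7.0%


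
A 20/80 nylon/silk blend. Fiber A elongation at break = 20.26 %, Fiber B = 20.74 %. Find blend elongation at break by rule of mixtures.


Formula: Blend property = (fraction_A * property_A) + (fraction_B * property_B)
Step 1: Contribution A = 20/100 * 20.26 % = 4.052 %
Step 2: Contribution B = 80/100 * 20.74 % = 16.592 %
Step 3: Blend elongation at break = 4.052 + 16.592 = 20.644 %

20.644 %


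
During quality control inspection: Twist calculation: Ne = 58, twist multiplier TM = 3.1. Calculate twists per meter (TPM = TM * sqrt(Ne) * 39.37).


Formula: TPM = TM * sqrt(Ne) * 39.37
Step 1: sqrt(Ne) = sqrt(58) = 7.6158
Step 2: TM * sqrt(Ne) = 3.1 * 7.6158 = 23.609
Step 3: TPM = 23.609 * 39.37 = 929 twists/m

929 twists/m


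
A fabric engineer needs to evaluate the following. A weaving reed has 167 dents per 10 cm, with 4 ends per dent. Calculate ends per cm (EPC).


Formula: EPC = (dents per 10 cm * ends per dent) / 10
Step 1: Total ends per 10 cm = 167 * 4 = 668
Step 2: EPC = 668 / 10 = 66.8 ends/cm

66.8 ends/cm


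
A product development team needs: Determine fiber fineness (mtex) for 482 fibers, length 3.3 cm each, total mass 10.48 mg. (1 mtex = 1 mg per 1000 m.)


Formula: fineness (mtex) = mass (mg) / total length (km) = (mass_mg / total_length_m) * 1000
Step 1: Convert fiber length: 3.3 cm = 0.033 m
Step 2: Total fiber length = 482 * 0.033 = 15.906 m
Step 3: Linear density = 10.48 mg / 15.906 m = 0.6589 mg/m
Step 4: fineness = 0.6589 * 1000 = 658.9 mtex

658.9 mtex


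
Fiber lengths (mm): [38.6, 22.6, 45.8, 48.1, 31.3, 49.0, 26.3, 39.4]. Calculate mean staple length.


Formula: Mean = sum of lengths / count
Sum = 38.6 + 22.6 + 45.8 + 48.1 + 31.3 + 49.0 + 26.3 + 39.4
Sum = 301.1 mm
Mean = 301.1 / 8 = 37.64 mm

37.64 mm


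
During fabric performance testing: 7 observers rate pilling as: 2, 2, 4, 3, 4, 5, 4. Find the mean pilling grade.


Formula: Mean = sum / count
Sum = 2 + 2 + 4 + 3 + 4 + 5 + 4 = 24
Mean = 24 / 7 = 3.4

3.4


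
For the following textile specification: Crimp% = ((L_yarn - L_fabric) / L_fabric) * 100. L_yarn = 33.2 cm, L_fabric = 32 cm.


Formula: Crimp% = ((L_yarn - L_fabric) / L_fabric) * 100
Step 1: Extension = 33.2 - 32 = 1.2 cm
Step 2: Crimp% = (1.2 / 32) * 100
Step 3: Crimp% = 0.0375 * 100 = 3.75% ≈ 3.8%

3.8%


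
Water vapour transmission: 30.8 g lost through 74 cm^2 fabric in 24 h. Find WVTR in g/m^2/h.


Formula: WVTR = mass_loss / (area * time)
Step 1: Convert area: 74 cm^2 = 0.0074 m^2
Step 2: WVTR = 30.8 g / (0.0074 m^2 * 24 h)
Step 3: WVTR = 30.8 / 0.1776 = 173.4 g/m^2/h

173.4 g/m^2/h


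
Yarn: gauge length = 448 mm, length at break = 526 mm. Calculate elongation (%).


Formula: Elongation (%) = ((L_break - L0) / L0) * 100
Step 1: Extension = 526 - 448 = 78 mm
Step 2: Elongation = (78 / 448) * 100
Step 3: Elongation = 0.174107 * 100 = 17.4107% ≈ 17.4%

17.4%


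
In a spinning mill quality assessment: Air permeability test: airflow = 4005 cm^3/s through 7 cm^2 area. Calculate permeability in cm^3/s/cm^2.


Formula: Air Permeability = Airflow / Test Area
AP = 4005 cm^3/s / 7 cm^2
AP = 572.1 cm^3/s/cm^2

572.1 cm^3/s/cm^2


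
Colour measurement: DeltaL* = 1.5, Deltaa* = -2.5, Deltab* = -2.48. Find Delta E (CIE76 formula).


Formula: Delta E = sqrt(dL*^2 + da*^2 + db*^2)
Step 1: dL*^2 = 1.5^2 = 2.25
Step 2: da*^2 = (-2.5)^2 = 6.25
Step 3: db*^2 = (-2.48)^2 = 6.1504
Step 4: Sum = 2.25 + 6.25 + 6.1504 = 14.6504
Step 5: Delta E = sqrt(14.6504) = 3.83

3.83 Delta E


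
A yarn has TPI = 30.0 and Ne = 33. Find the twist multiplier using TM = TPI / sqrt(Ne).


Formula: TM = TPI / sqrt(Ne)
Step 1: sqrt(Ne) = sqrt(33) = 5.7446
Step 2: TM = 30.0 / 5.7446 = 5.22

5.22 TM


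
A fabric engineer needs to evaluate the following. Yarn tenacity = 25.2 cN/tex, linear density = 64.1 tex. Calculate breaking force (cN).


Formula: Breaking force = Tenacity * Linear density
F = 25.2 cN/tex * 64.1 tex
F = 1615.32 cN

1615.32 cN


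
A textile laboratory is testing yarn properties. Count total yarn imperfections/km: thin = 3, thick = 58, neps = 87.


Formula: Total = thin places + thick places + neps
Total = 3 + 58 + 87
Total = 148 imperfections/km

148 imperfections/km


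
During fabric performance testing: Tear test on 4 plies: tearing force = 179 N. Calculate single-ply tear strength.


Formula: Per-ply strength = Total force / Number of plies
Per-ply = 179 N / 4
Per-ply = 44.75 N

44.75 N


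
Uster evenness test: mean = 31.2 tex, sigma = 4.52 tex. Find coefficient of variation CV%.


Formula: CV% = (standard deviation / mean) * 100
Step 1: Ratio = 4.52 / 31.2 = 0.144872
Step 2: CV% = 0.144872 * 100 = 14.4872% ≈ 14.5%

14.5%


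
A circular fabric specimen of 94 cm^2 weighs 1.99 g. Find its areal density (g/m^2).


Formula: GSM = mass_g / area_m2
Step 1: Convert area: 94 cm^2 = 94 / 10000 = 0.0094 m^2
Step 2: GSM = 1.99 g / 0.0094 m^2 = 211.7 g/m^2

211.7 g/m^2


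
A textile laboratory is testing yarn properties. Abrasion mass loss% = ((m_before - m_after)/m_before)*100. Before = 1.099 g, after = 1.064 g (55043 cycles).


Formula: Mass loss% = ((m_before - m_after) / m_before) * 100
Step 1: Mass loss = 1.099 - 1.064 = 0.035 g
Step 2: Ratio = 0.035 / 1.099 = 0.0318471
Step 3: Mass loss% = 0.0318471 * 100 = 3.18471% ≈ 3.18%

3.18%


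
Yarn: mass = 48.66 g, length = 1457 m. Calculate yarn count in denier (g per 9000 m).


Formula: den = (mass_g / length_m) * 9000
Substituting: den = (48.66 / 1457) * 9000
Intermediate: 48.66 / 1457 = 0.03339739 g/m
den = 0.03339739 * 9000 = 300.6 denier

300.6 denier


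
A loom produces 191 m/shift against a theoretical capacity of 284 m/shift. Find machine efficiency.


Formula: Efficiency% = (Actual output / Theoretical output) * 100
Efficiency% = (191 / 284) * 100
Efficiency% = 0.672535 * 100 = 67.2535% ≈ 67.3%

67.3%


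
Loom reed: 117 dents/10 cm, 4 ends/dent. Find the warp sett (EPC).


Formula: EPC = (dents per 10 cm * ends per dent) / 10
Step 1: Total ends per 10 cm = 117 * 4 = 468
Step 2: EPC = 468 / 10 = 46.8 ends/cm

46.8 ends/cm


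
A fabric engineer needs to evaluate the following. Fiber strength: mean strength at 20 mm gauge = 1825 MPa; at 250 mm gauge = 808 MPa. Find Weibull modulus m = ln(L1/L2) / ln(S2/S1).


Formula: m = ln(L1/L2) / ln(S2/S1)
Step 1: ln(L1/L2) = ln(20/250) = -2.52573
Step 2: S2/S1 = 808/1825 = 0.44274
Step 3: ln(S2/S1) = ln(0.44274) = -0.81477
Step 4: m = -2.52573 / -0.81477 = 3.10

3.10 (Weibull m)


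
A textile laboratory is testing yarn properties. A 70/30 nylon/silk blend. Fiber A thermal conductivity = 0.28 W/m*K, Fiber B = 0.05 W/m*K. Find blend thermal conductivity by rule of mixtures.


Formula: Blend property = (fraction_A * property_A) + (fraction_B * property_B)
Step 1: Contribution A = 70/100 * 0.28 W/m*K = 0.196 W/m*K
Step 2: Contribution B = 30/100 * 0.05 W/m*K = 0.015 W/m*K
Step 3: Blend thermal conductivity = 0.196 + 0.015 = 0.211 W/m*K

0.211 W/m*K


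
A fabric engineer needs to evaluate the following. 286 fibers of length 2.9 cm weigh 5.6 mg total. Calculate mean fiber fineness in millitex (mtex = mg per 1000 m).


Formula: fineness (mtex) = mass (mg) / total length (km) = (mass_mg / total_length_m) * 1000
Step 1: Convert fiber length: 2.9 cm = 0.029 m
Step 2: Total fiber length = 286 * 0.029 = 8.294 m
Step 3: Linear density = 5.6 mg / 8.294 m = 0.6752 mg/m
Step 4: fineness = 0.6752 * 1000 = 675.2 mtex

675.2 mtex


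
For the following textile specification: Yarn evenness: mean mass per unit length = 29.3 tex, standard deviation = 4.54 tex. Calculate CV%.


Formula: CV% = (standard deviation / mean) * 100
Step 1: Ratio = 4.54 / 29.3 = 0.154949
Step 2: CV% = 0.154949 * 100 = 15.4949% ≈ 15.5%

15.5%


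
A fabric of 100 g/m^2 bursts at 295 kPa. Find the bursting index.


Formula: Bursting Index = Bursting Strength / Fabric GSM
BI = 295 kPa / 100 g/m^2
BI = 2.950 kPa/(g/m^2)

2.950 kPa/(g/m^2)


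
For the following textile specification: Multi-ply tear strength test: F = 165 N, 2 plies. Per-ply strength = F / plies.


Formula: Per-ply strength = Total force / Number of plies
Per-ply = 165 N / 2
Per-ply = 82.5 N

82.5 N


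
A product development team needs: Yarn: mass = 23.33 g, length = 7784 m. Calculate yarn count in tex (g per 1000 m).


Formula: Tex = (mass_g / length_m) * 1000
Substituting: Tex = (23.33 / 7784) * 1000
Intermediate: 23.33 / 7784 = 0.00299717 g/m
Tex = 0.00299717 * 1000 = 3.00 tex

3.00 tex


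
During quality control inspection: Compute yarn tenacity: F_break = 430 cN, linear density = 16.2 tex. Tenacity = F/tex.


Formula: Tenacity = Breaking force / Linear density
Tenacity = 430 cN / 16.2 tex
Tenacity = 26.54 cN/tex

26.54 cN/tex


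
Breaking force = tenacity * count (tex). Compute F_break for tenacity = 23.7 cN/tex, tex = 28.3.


Formula: Breaking force = Tenacity * Linear density
F = 23.7 cN/tex * 28.3 tex
F = 670.71 cN

670.71 cN


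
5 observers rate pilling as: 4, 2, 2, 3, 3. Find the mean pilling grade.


Formula: Mean = sum / count
Sum = 4 + 2 + 2 + 3 + 3 = 14
Mean = 14 / 5 = 2.8

2.8


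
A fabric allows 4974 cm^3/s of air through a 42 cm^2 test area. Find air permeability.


Formula: Air Permeability = Airflow / Test Area
AP = 4974 cm^3/s / 42 cm^2
AP = 118.4 cm^3/s/cm^2

118.4 cm^3/s/cm^2


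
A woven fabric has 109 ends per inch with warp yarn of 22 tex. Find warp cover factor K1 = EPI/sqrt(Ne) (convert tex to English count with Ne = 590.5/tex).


Formula: K1 = EPI / sqrt(Ne), with Ne = 590.5 / tex_warp
Step 1: Ne = 590.5 / 22 = 26.841
Step 2: sqrt(Ne) = sqrt(26.841) = 5.1808
Step 3: K1 = 109 / 5.1808 = 21.0

21.0


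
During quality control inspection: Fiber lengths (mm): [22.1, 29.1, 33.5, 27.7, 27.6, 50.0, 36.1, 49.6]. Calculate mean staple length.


Formula: Mean = sum of lengths / count
Sum = 22.1 + 29.1 + 33.5 + 27.7 + 27.6 + 50.0 + 36.1 + 49.6
Sum = 275.7 mm
Mean = 275.7 / 8 = 34.46 mm

34.46 mm


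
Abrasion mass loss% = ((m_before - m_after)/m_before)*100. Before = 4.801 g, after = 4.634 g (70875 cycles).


Formula: Mass loss% = ((m_before - m_after) / m_before) * 100
Step 1: Mass loss = 4.801 - 4.634 = 0.167 g
Step 2: Ratio = 0.167 / 4.801 = 0.0347844
Step 3: Mass loss% = 0.0347844 * 100 = 3.47844% ≈ 3.48%

3.48%


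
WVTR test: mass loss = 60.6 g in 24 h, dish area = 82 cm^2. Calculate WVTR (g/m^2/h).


Formula: WVTR = mass_loss / (area * time)
Step 1: Convert area: 82 cm^2 = 0.0082 m^2
Step 2: WVTR = 60.6 g / (0.0082 m^2 * 24 h)
Step 3: WVTR = 60.6 / 0.1968 = 307.9 g/m^2/h

307.9 g/m^2/h


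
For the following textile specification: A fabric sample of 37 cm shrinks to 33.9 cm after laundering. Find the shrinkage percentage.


Formula: Shrinkage% = ((L_before - L_after) / L_before) * 100
Step 1: Shrinkage = 37 - 33.9 = 3.1 cm
Step 2: Shrinkage% = (3.1 / 37) * 100
Step 3: Shrinkage% = 0.083784 * 100 = 8.3784% ≈ 8.4%

8.4%


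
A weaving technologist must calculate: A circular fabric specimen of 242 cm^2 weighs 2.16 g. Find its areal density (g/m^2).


Formula: GSM = mass_g / area_m2
Step 1: Convert area: 242 cm^2 = 242 / 10000 = 0.0242 m^2
Step 2: GSM = 2.16 g / 0.0242 m^2 = 89.3 g/m^2

89.3 g/m^2


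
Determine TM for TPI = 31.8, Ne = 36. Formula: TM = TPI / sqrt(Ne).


Formula: TM = TPI / sqrt(Ne)
Step 1: sqrt(Ne) = sqrt(36) = 6
Step 2: TM = 31.8 / 6 = 5.30

5.30 TM


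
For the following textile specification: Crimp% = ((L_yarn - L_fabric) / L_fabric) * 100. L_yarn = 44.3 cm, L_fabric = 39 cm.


Formula: Crimp% = ((L_yarn - L_fabric) / L_fabric) * 100
Step 1: Extension = 44.3 - 39 = 5.3 cm
Step 2: Crimp% = (5.3 / 39) * 100
Step 3: Crimp% = 0.135897 * 100 = 13.5897% ≈ 13.6%

13.6%


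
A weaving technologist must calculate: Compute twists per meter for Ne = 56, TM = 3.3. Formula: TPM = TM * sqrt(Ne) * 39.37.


Formula: TPM = TM * sqrt(Ne) * 39.37
Step 1: sqrt(Ne) = sqrt(56) = 7.4833
Step 2: TM * sqrt(Ne) = 3.3 * 7.4833 = 24.6949
Step 3: TPM = 24.6949 * 39.37 = 972 twists/m

972 twists/m


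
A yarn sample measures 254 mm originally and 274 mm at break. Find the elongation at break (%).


Formula: Elongation (%) = ((L_break - L0) / L0) * 100
Step 1: Extension = 274 - 254 = 20 mm
Step 2: Elongation = (20 / 254) * 100
Step 3: Elongation = 0.07874 * 100 = 7.874% ≈ 7.9%

7.9%


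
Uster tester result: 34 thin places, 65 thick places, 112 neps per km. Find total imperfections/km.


Formula: Total = thin places + thick places + neps
Total = 34 + 65 + 112
Total = 211 imperfections/km

211 imperfections/km


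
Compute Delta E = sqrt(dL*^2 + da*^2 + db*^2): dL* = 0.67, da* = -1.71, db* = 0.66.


Formula: Delta E = sqrt(dL*^2 + da*^2 + db*^2)
Step 1: dL*^2 = 0.67^2 = 0.4489
Step 2: da*^2 = (-1.71)^2 = 2.9241
Step 3: db*^2 = 0.66^2 = 0.4356
Step 4: Sum = 0.4489 + 2.9241 + 0.4356 = 3.8086
Step 5: Delta E = sqrt(3.8086) = 1.95

1.95 Delta E


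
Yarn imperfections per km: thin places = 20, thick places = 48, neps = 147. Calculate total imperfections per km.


Formula: Total = thin places + thick places + neps
Total = 20 + 48 + 147
Total = 215 imperfections/km

215 imperfections/km


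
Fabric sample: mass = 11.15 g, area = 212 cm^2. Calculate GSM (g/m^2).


Formula: GSM = mass_g / area_m2
Step 1: Convert area: 212 cm^2 = 212 / 10000 = 0.0212 m^2
Step 2: GSM = 11.15 g / 0.0212 m^2 = 525.9 g/m^2

525.9 g/m^2


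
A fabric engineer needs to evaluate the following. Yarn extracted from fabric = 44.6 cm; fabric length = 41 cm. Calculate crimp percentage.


Formula: Crimp% = ((L_yarn - L_fabric) / L_fabric) * 100
Step 1: Extension = 44.6 - 41 = 3.6 cm
Step 2: Crimp% = (3.6 / 41) * 100
Step 3: Crimp% = 0.087805 * 100 = 8.7805% ≈ 8.8%

8.8%


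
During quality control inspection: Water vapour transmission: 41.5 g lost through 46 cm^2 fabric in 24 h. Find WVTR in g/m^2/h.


Formula: WVTR = mass_loss / (area * time)
Step 1: Convert area: 46 cm^2 = 0.0046 m^2
Step 2: WVTR = 41.5 g / (0.0046 m^2 * 24 h)
Step 3: WVTR = 41.5 / 0.1104 = 375.9 g/m^2/h

375.9 g/m^2/h


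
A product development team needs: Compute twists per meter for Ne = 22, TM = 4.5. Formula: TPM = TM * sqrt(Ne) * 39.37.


Formula: TPM = TM * sqrt(Ne) * 39.37
Step 1: sqrt(Ne) = sqrt(22) = 4.6904
Step 2: TM * sqrt(Ne) = 4.5 * 4.6904 = 21.1068
Step 3: TPM = 21.1068 * 39.37 = 831 twists/m

831 twists/m


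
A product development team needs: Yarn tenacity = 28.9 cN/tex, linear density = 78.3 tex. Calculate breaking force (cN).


Formula: Breaking force = Tenacity * Linear density
F = 28.9 cN/tex * 78.3 tex
F = 2262.87 cN

2262.87 cN


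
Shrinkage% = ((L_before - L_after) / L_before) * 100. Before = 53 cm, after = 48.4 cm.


Formula: Shrinkage% = ((L_before - L_after) / L_before) * 100
Step 1: Shrinkage = 53 - 48.4 = 4.6 cm
Step 2: Shrinkage% = (4.6 / 53) * 100
Step 3: Shrinkage% = 0.086792 * 100 = 8.6792% ≈ 8.7%

8.7%


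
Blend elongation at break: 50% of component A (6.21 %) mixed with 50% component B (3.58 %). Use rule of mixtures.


Formula: Blend property = (fraction_A * property_A) + (fraction_B * property_B)
Step 1: Contribution A = 50/100 * 6.21 % = 3.105 %
Step 2: Contribution B = 50/100 * 3.58 % = 1.79 %
Step 3: Blend elongation at break = 3.105 + 1.79 = 4.895 %

4.895 %


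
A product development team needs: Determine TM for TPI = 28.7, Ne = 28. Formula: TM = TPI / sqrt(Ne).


Formula: TM = TPI / sqrt(Ne)
Step 1: sqrt(Ne) = sqrt(28) = 5.2915
Step 2: TM = 28.7 / 5.2915 = 5.42

5.42 TM


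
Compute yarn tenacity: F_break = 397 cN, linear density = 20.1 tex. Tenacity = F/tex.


Formula: Tenacity = Breaking force / Linear density
Tenacity = 397 cN / 20.1 tex
Tenacity = 19.75 cN/tex

19.75 cN/tex


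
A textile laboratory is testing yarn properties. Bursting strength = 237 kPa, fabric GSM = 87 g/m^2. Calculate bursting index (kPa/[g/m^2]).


Formula: Bursting Index = Bursting Strength / Fabric GSM
BI = 237 kPa / 87 g/m^2
BI = 2.724 kPa/(g/m^2)

2.724 kPa/(g/m^2)


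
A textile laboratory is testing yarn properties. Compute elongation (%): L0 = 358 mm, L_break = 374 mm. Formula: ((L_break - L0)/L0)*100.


Formula: Elongation (%) = ((L_break - L0) / L0) * 100
Step 1: Extension = 374 - 358 = 16 mm
Step 2: Elongation = (16 / 358) * 100
Step 3: Elongation = 0.044693 * 100 = 4.4693% ≈ 4.5%

4.5%


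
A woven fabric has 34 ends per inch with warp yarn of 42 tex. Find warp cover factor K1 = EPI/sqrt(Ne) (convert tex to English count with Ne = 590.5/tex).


Formula: K1 = EPI / sqrt(Ne), with Ne = 590.5 / tex_warp
Step 1: Ne = 590.5 / 42 = 14.06
Step 2: sqrt(Ne) = sqrt(14.06) = 3.7497
Step 3: K1 = 34 / 3.7497 = 9.1

9.1


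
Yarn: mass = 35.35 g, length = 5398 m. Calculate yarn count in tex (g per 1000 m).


Formula: Tex = (mass_g / length_m) * 1000
Substituting: Tex = (35.35 / 5398) * 1000
Intermediate: 35.35 / 5398 = 0.00654872 g/m
Tex = 0.00654872 * 1000 = 6.55 tex

6.55 tex


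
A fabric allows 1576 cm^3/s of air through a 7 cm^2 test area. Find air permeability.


Formula: Air Permeability = Airflow / Test Area
AP = 1576 cm^3/s / 7 cm^2
AP = 225.1 cm^3/s/cm^2

225.1 cm^3/s/cm^2


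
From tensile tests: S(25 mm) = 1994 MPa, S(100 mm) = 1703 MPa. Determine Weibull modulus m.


Formula: m = ln(L1/L2) / ln(S2/S1)
Step 1: ln(L1/L2) = ln(25/100) = -1.38629
Step 2: S2/S1 = 1703/1994 = 0.85406
Step 3: ln(S2/S1) = ln(0.85406) = -0.15775
Step 4: m = -1.38629 / -0.15775 = 8.79

8.79 (Weibull m)


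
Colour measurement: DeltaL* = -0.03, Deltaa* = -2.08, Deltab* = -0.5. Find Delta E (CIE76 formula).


Formula: Delta E = sqrt(dL*^2 + da*^2 + db*^2)
Step 1: dL*^2 = (-0.03)^2 = 0.0009
Step 2: da*^2 = (-2.08)^2 = 4.3264
Step 3: db*^2 = (-0.5)^2 = 0.25
Step 4: Sum = 0.0009 + 4.3264 + 0.25 = 4.5773
Step 5: Delta E = sqrt(4.5773) = 2.14

2.14 Delta E


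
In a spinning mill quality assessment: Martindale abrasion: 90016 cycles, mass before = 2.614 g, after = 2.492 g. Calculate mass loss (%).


Formula: Mass loss% = ((m_before - m_after) / m_before) * 100
Step 1: Mass loss = 2.614 - 2.492 = 0.122 g
Step 2: Ratio = 0.122 / 2.614 = 0.0466718
Step 3: Mass loss% = 0.0466718 * 100 = 4.66718% ≈ 4.67%

4.67%


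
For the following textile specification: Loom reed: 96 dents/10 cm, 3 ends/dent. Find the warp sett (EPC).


Formula: EPC = (dents per 10 cm * ends per dent) / 10
Step 1: Total ends per 10 cm = 96 * 3 = 288
Step 2: EPC = 288 / 10 = 28.8 ends/cm

28.8 ends/cm


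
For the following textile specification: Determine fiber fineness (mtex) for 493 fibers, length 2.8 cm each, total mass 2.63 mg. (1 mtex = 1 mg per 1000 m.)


Formula: fineness (mtex) = mass (mg) / total length (km) = (mass_mg / total_length_m) * 1000
Step 1: Convert fiber length: 2.8 cm = 0.028 m
Step 2: Total fiber length = 493 * 0.028 = 13.804 m
Step 3: Linear density = 2.63 mg / 13.804 m = 0.1905 mg/m
Step 4: fineness = 0.1905 * 1000 = 190.5 mtex

190.5 mtex


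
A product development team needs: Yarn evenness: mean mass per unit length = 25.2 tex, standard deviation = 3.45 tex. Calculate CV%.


Formula: CV% = (standard deviation / mean) * 100
Step 1: Ratio = 3.45 / 25.2 = 0.136905
Step 2: CV% = 0.136905 * 100 = 13.6905% ≈ 13.7%

13.7%


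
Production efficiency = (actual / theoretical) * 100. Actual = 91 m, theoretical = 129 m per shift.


Formula: Efficiency% = (Actual output / Theoretical output) * 100
Efficiency% = (91 / 129) * 100
Efficiency% = 0.705426 * 100 = 70.5426% ≈ 70.5%

70.5%


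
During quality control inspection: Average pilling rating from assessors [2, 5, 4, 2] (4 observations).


Formula: Mean = sum / count
Sum = 2 + 5 + 4 + 2 = 13
Mean = 13 / 4 = 3.3

3.3


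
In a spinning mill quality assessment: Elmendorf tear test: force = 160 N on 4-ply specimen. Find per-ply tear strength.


Formula: Per-ply strength = Total force / Number of plies
Per-ply = 160 N / 4
Per-ply = 40 N

40 N


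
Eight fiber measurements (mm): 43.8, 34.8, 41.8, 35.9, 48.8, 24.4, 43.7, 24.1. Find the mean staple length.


Formula: Mean = sum of lengths / count
Sum = 43.8 + 34.8 + 41.8 + 35.9 + 48.8 + 24.4 + 43.7 + 24.1
Sum = 297.3 mm
Mean = 297.3 / 8 = 37.16 mm

37.16 mm


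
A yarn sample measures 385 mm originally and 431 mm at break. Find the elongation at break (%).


Formula: Elongation (%) = ((L_break - L0) / L0) * 100
Step 1: Extension = 431 - 385 = 46 mm
Step 2: Elongation = (46 / 385) * 100
Step 3: Elongation = 0.119481 * 100 = 11.9481% ≈ 11.9%

11.9%


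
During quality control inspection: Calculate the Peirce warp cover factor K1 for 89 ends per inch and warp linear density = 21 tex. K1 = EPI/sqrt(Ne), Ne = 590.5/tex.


Formula: K1 = EPI / sqrt(Ne), with Ne = 590.5 / tex_warp
Step 1: Ne = 590.5 / 21 = 28.119
Step 2: sqrt(Ne) = sqrt(28.119) = 5.3027
Step 3: K1 = 89 / 5.3027 = 16.8

16.8


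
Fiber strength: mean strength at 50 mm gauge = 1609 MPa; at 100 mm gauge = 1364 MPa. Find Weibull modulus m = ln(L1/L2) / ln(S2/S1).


Formula: m = ln(L1/L2) / ln(S2/S1)
Step 1: ln(L1/L2) = ln(50/100) = -0.69315
Step 2: S2/S1 = 1364/1609 = 0.84773
Step 3: ln(S2/S1) = ln(0.84773) = -0.16519
Step 4: m = -0.69315 / -0.16519 = 4.20

4.20 (Weibull m)


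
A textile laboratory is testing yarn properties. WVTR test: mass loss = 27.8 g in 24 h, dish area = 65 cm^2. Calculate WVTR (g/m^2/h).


Formula: WVTR = mass_loss / (area * time)
Step 1: Convert area: 65 cm^2 = 0.0065 m^2
Step 2: WVTR = 27.8 g / (0.0065 m^2 * 24 h)
Step 3: WVTR = 27.8 / 0.156 = 178.2 g/m^2/h

178.2 g/m^2/h


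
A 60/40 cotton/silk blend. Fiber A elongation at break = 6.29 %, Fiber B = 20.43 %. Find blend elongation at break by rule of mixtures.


Formula: Blend property = (fraction_A * property_A) + (fraction_B * property_B)
Step 1: Contribution A = 60/100 * 6.29 % = 3.774 %
Step 2: Contribution B = 40/100 * 20.43 % = 8.172 %
Step 3: Blend elongation at break = 3.774 + 8.172 = 11.946 %

11.946 %


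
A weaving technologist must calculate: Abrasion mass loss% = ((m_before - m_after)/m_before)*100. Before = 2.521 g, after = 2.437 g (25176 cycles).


Formula: Mass loss% = ((m_before - m_after) / m_before) * 100
Step 1: Mass loss = 2.521 - 2.437 = 0.084 g
Step 2: Ratio = 0.084 / 2.521 = 0.0333201
Step 3: Mass loss% = 0.0333201 * 100 = 3.33201% ≈ 3.33%

3.33%


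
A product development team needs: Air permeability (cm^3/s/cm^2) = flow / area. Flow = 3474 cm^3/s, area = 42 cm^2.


Formula: Air Permeability = Airflow / Test Area
AP = 3474 cm^3/s / 42 cm^2
AP = 82.7 cm^3/s/cm^2

82.7 cm^3/s/cm^2


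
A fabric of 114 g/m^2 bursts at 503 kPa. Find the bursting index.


Formula: Bursting Index = Bursting Strength / Fabric GSM
BI = 503 kPa / 114 g/m^2
BI = 4.412 kPa/(g/m^2)

4.412 kPa/(g/m^2)


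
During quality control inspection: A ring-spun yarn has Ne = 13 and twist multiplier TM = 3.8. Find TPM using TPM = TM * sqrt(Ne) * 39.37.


Formula: TPM = TM * sqrt(Ne) * 39.37
Step 1: sqrt(Ne) = sqrt(13) = 3.6056
Step 2: TM * sqrt(Ne) = 3.8 * 3.6056 = 13.7013
Step 3: TPM = 13.7013 * 39.37 = 539 twists/m

539 twists/m


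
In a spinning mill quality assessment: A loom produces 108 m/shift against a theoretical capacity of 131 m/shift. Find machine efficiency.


Formula: Efficiency% = (Actual output / Theoretical output) * 100
Efficiency% = (108 / 131) * 100
Efficiency% = 0.824427 * 100 = 82.4427% ≈ 82.4%

82.4%


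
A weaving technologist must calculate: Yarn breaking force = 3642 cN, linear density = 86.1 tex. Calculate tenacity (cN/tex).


Formula: Tenacity = Breaking force / Linear density
Tenacity = 3642 cN / 86.1 tex
Tenacity = 42.30 cN/tex

42.30 cN/tex


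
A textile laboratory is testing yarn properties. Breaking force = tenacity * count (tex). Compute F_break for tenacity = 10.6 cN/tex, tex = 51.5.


Formula: Breaking force = Tenacity * Linear density
F = 10.6 cN/tex * 51.5 tex
F = 545.90 cN

545.90 cN


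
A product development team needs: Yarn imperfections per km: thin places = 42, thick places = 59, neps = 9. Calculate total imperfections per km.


Formula: Total = thin places + thick places + neps
Total = 42 + 59 + 9
Total = 110 imperfections/km

110 imperfections/km


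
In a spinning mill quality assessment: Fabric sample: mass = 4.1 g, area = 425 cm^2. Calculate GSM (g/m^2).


Formula: GSM = mass_g / area_m2
Step 1: Convert area: 425 cm^2 = 425 / 10000 = 0.0425 m^2
Step 2: GSM = 4.1 g / 0.0425 m^2 = 96.5 g/m^2

96.5 g/m^2


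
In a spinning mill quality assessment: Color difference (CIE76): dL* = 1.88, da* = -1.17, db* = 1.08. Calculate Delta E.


Formula: Delta E = sqrt(dL*^2 + da*^2 + db*^2)
Step 1: dL*^2 = 1.88^2 = 3.5344
Step 2: da*^2 = (-1.17)^2 = 1.3689
Step 3: db*^2 = 1.08^2 = 1.1664
Step 4: Sum = 3.5344 + 1.3689 + 1.1664 = 6.0697
Step 5: Delta E = sqrt(6.0697) = 2.46

2.46 Delta E


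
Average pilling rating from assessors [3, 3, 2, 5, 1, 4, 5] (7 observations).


Formula: Mean = sum / count
Sum = 3 + 3 + 2 + 5 + 1 + 4 + 5 = 23
Mean = 23 / 7 = 3.3

3.3


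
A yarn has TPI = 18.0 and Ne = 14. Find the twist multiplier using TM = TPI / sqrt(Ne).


Formula: TM = TPI / sqrt(Ne)
Step 1: sqrt(Ne) = sqrt(14) = 3.7417
Step 2: TM = 18.0 / 3.7417 = 4.81

4.81 TM


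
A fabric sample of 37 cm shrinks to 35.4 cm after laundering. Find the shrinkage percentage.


Formula: Shrinkage% = ((L_before - L_after) / L_before) * 100
Step 1: Shrinkage = 37 - 35.4 = 1.6 cm
Step 2: Shrinkage% = (1.6 / 37) * 100
Step 3: Shrinkage% = 0.043243 * 100 = 4.3243% ≈ 4.3%

4.3%


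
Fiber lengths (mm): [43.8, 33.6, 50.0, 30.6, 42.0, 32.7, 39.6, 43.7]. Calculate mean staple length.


Formula: Mean = sum of lengths / count
Sum = 43.8 + 33.6 + 50.0 + 30.6 + 42.0 + 32.7 + 39.6 + 43.7
Sum = 316.0 mm
Mean = 316.0 / 8 = 39.50 mm

39.50 mm


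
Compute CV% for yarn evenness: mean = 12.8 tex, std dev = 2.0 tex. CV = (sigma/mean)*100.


Formula: CV% = (standard deviation / mean) * 100
Step 1: Ratio = 2.0 / 12.8 = 0.15625
Step 2: CV% = 0.15625 * 100 = 15.625% ≈ 15.6%

15.6%


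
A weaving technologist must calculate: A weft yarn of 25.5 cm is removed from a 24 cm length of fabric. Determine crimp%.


Formula: Crimp% = ((L_yarn - L_fabric) / L_fabric) * 100
Step 1: Extension = 25.5 - 24 = 1.5 cm
Step 2: Crimp% = (1.5 / 24) * 100
Step 3: Crimp% = 0.0625 * 100 = 6.25% ≈ 6.3%

6.3%


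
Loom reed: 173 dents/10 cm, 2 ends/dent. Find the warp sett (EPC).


Formula: EPC = (dents per 10 cm * ends per dent) / 10
Step 1: Total ends per 10 cm = 173 * 2 = 346
Step 2: EPC = 346 / 10 = 34.6 ends/cm

34.6 ends/cm


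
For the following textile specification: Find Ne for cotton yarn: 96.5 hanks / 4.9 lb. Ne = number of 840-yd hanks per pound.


Formula: Ne = hanks / mass_lb
Substituting: Ne = 96.5 / 4.9
Ne = 19.7

19.7 Ne


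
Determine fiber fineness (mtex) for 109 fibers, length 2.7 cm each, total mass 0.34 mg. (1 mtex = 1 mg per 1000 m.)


Formula: fineness (mtex) = mass (mg) / total length (km) = (mass_mg / total_length_m) * 1000
Step 1: Convert fiber length: 2.7 cm = 0.027 m
Step 2: Total fiber length = 109 * 0.027 = 2.943 m
Step 3: Linear density = 0.34 mg / 2.943 m = 0.1155 mg/m
Step 4: fineness = 0.1155 * 1000 = 115.5 mtex

115.5 mtex


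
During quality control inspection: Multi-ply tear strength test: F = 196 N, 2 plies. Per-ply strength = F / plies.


Formula: Per-ply strength = Total force / Number of plies
Per-ply = 196 N / 2
Per-ply = 98 N

98 N


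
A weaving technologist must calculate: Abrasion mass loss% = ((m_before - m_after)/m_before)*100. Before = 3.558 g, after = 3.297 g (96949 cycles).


Formula: Mass loss% = ((m_before - m_after) / m_before) * 100
Step 1: Mass loss = 3.558 - 3.297 = 0.261 g
Step 2: Ratio = 0.261 / 3.558 = 0.0733558
Step 3: Mass loss% = 0.0733558 * 100 = 7.33558% ≈ 7.34%

7.34%


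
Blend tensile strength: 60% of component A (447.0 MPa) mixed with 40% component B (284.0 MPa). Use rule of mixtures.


Formula: Blend property = (fraction_A * property_A) + (fraction_B * property_B)
Step 1: Contribution A = 60/100 * 447.0 MPa = 268.2 MPa
Step 2: Contribution B = 40/100 * 284.0 MPa = 113.6 MPa
Step 3: Blend tensile strength = 268.2 + 113.6 = 381.8 MPa

381.8 MPa


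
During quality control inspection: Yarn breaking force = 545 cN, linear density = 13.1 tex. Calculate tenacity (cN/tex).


Formula: Tenacity = Breaking force / Linear density
Tenacity = 545 cN / 13.1 tex
Tenacity = 41.60 cN/tex

41.60 cN/tex


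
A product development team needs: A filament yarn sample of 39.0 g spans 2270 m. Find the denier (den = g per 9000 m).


Formula: den = (mass_g / length_m) * 9000
Substituting: den = (39.0 / 2270) * 9000
Intermediate: 39.0 / 2270 = 0.01718062 g/m
den = 0.01718062 * 9000 = 154.6 denier

154.6 denier


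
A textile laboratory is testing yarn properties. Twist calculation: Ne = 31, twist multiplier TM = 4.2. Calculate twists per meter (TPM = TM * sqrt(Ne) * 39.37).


Formula: TPM = TM * sqrt(Ne) * 39.37
Step 1: sqrt(Ne) = sqrt(31) = 5.5678
Step 2: TM * sqrt(Ne) = 4.2 * 5.5678 = 23.3848
Step 3: TPM = 23.3848 * 39.37 = 921 twists/m

921 twists/m


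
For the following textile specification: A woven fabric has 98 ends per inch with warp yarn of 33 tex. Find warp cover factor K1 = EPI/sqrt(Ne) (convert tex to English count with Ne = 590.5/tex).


Formula: K1 = EPI / sqrt(Ne), with Ne = 590.5 / tex_warp
Step 1: Ne = 590.5 / 33 = 17.894
Step 2: sqrt(Ne) = sqrt(17.894) = 4.2301
Step 3: K1 = 98 / 4.2301 = 23.2

23.2


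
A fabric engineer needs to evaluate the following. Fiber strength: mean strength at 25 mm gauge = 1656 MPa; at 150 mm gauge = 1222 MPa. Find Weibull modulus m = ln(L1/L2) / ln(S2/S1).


Formula: m = ln(L1/L2) / ln(S2/S1)
Step 1: ln(L1/L2) = ln(25/150) = -1.79176
Step 2: S2/S1 = 1222/1656 = 0.73792
Step 3: ln(S2/S1) = ln(0.73792) = -0.30392
Step 4: m = -1.79176 / -0.30392 = 5.90

5.90 (Weibull m)


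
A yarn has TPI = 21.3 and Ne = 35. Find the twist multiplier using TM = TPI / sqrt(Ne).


Formula: TM = TPI / sqrt(Ne)
Step 1: sqrt(Ne) = sqrt(35) = 5.9161
Step 2: TM = 21.3 / 5.9161 = 3.60

3.60 TM


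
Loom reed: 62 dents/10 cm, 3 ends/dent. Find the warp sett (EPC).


Formula: EPC = (dents per 10 cm * ends per dent) / 10
Step 1: Total ends per 10 cm = 62 * 3 = 186
Step 2: EPC = 186 / 10 = 18.6 ends/cm

18.6 ends/cm


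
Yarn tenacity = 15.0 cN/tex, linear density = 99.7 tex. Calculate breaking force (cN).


Formula: Breaking force = Tenacity * Linear density
F = 15.0 cN/tex * 99.7 tex
F = 1495.50 cN

1495.50 cN


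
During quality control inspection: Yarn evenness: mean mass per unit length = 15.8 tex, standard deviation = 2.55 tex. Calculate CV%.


Formula: CV% = (standard deviation / mean) * 100
Step 1: Ratio = 2.55 / 15.8 = 0.161392
Step 2: CV% = 0.161392 * 100 = 16.1392% ≈ 16.1%

16.1%


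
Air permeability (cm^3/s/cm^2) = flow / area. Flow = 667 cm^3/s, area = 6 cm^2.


Formula: Air Permeability = Airflow / Test Area
AP = 667 cm^3/s / 6 cm^2
AP = 111.2 cm^3/s/cm^2

111.2 cm^3/s/cm^2


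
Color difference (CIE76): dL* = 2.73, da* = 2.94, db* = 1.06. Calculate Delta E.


Formula: Delta E = sqrt(dL*^2 + da*^2 + db*^2)
Step 1: dL*^2 = 2.73^2 = 7.4529
Step 2: da*^2 = 2.94^2 = 8.6436
Step 3: db*^2 = 1.06^2 = 1.1236
Step 4: Sum = 7.4529 + 8.6436 + 1.1236 = 17.2201
Step 5: Delta E = sqrt(17.2201) = 4.15

4.15 Delta E


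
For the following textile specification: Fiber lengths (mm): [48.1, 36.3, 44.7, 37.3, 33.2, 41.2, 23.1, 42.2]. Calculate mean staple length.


Formula: Mean = sum of lengths / count
Sum = 48.1 + 36.3 + 44.7 + 37.3 + 33.2 + 41.2 + 23.1 + 42.2
Sum = 306.1 mm
Mean = 306.1 / 8 = 38.26 mm

38.26 mm


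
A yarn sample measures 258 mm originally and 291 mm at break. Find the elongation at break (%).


Formula: Elongation (%) = ((L_break - L0) / L0) * 100
Step 1: Extension = 291 - 258 = 33 mm
Step 2: Elongation = (33 / 258) * 100
Step 3: Elongation = 0.127907 * 100 = 12.7907% ≈ 12.8%

12.8%


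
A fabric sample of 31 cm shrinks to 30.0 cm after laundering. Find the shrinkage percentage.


Formula: Shrinkage% = ((L_before - L_after) / L_before) * 100
Step 1: Shrinkage = 31 - 30.0 = 1.0 cm
Step 2: Shrinkage% = (1.0 / 31) * 100
Step 3: Shrinkage% = 0.032258 * 100 = 3.2258% ≈ 3.2%

3.2%


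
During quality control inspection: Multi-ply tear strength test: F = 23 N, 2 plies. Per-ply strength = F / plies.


Formula: Per-ply strength = Total force / Number of plies
Per-ply = 23 N / 2
Per-ply = 11.5 N

11.5 N


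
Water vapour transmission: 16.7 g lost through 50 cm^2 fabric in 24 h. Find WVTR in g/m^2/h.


Formula: WVTR = mass_loss / (area * time)
Step 1: Convert area: 50 cm^2 = 0.005 m^2
Step 2: WVTR = 16.7 g / (0.005 m^2 * 24 h)
Step 3: WVTR = 16.7 / 0.12 = 139.2 g/m^2/h

139.2 g/m^2/h


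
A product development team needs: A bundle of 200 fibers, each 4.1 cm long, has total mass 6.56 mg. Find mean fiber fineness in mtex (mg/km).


Formula: fineness (mtex) = mass (mg) / total length (km) = (mass_mg / total_length_m) * 1000
Step 1: Convert fiber length: 4.1 cm = 0.041 m
Step 2: Total fiber length = 200 * 0.041 = 8.2 m
Step 3: Linear density = 6.56 mg / 8.2 m = 0.8000 mg/m
Step 4: fineness = 0.8000 * 1000 = 800.0 mtex

800.0 mtex


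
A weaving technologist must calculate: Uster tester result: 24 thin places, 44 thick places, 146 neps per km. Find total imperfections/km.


Formula: Total = thin places + thick places + neps
Total = 24 + 44 + 146
Total = 214 imperfections/km

214 imperfections/km


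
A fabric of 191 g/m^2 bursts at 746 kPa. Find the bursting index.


Formula: Bursting Index = Bursting Strength / Fabric GSM
BI = 746 kPa / 191 g/m^2
BI = 3.906 kPa/(g/m^2)

3.906 kPa/(g/m^2)


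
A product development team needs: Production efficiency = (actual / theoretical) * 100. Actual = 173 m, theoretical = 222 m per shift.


Formula: Efficiency% = (Actual output / Theoretical output) * 100
Efficiency% = (173 / 222) * 100
Efficiency% = 0.779279 * 100 = 77.9279% ≈ 77.9%

77.9%


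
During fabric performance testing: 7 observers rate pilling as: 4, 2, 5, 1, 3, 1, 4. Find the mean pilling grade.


Formula: Mean = sum / count
Sum = 4 + 2 + 5 + 1 + 3 + 1 + 4 = 20
Mean = 20 / 7 = 2.9

2.9


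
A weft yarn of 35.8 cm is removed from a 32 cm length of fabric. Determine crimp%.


Formula: Crimp% = ((L_yarn - L_fabric) / L_fabric) * 100
Step 1: Extension = 35.8 - 32 = 3.8 cm
Step 2: Crimp% = (3.8 / 32) * 100
Step 3: Crimp% = 0.11875 * 100 = 11.875% ≈ 11.9%

11.9%


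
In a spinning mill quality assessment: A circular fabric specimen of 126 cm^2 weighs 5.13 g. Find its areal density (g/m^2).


Formula: GSM = mass_g / area_m2
Step 1: Convert area: 126 cm^2 = 126 / 10000 = 0.0126 m^2
Step 2: GSM = 5.13 g / 0.0126 m^2 = 407.1 g/m^2

407.1 g/m^2


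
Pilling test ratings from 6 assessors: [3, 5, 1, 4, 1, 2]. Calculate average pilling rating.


Formula: Mean = sum / count
Sum = 3 + 5 + 1 + 4 + 1 + 2 = 16
Mean = 16 / 6 = 2.7

2.7


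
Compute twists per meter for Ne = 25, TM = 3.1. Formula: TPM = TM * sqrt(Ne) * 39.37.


Formula: TPM = TM * sqrt(Ne) * 39.37
Step 1: sqrt(Ne) = sqrt(25) = 5
Step 2: TM * sqrt(Ne) = 3.1 * 5 = 15.5
Step 3: TPM = 15.5 * 39.37 = 610 twists/m

610 twists/m


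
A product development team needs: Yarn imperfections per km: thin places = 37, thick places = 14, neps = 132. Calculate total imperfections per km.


Formula: Total = thin places + thick places + neps
Total = 37 + 14 + 132
Total = 183 imperfections/km

183 imperfections/km


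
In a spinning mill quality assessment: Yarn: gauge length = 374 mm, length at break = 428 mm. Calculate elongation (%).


Formula: Elongation (%) = ((L_break - L0) / L0) * 100
Step 1: Extension = 428 - 374 = 54 mm
Step 2: Elongation = (54 / 374) * 100
Step 3: Elongation = 0.144385 * 100 = 14.4385% ≈ 14.4%

14.4%


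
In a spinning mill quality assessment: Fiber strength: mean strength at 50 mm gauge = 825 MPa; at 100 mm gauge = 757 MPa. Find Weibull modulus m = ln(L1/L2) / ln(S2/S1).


Formula: m = ln(L1/L2) / ln(S2/S1)
Step 1: ln(L1/L2) = ln(50/100) = -0.69315
Step 2: S2/S1 = 757/825 = 0.91758
Step 3: ln(S2/S1) = ln(0.91758) = -0.08602
Step 4: m = -0.69315 / -0.08602 = 8.06

8.06 (Weibull m)


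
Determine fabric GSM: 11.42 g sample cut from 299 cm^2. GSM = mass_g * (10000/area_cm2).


Formula: GSM = mass_g / area_m2
Step 1: Convert area: 299 cm^2 = 299 / 10000 = 0.0299 m^2
Step 2: GSM = 11.42 g / 0.0299 m^2 = 381.9 g/m^2

381.9 g/m^2


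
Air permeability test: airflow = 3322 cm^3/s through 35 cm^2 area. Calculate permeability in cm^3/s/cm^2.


Formula: Air Permeability = Airflow / Test Area
AP = 3322 cm^3/s / 35 cm^2
AP = 94.9 cm^3/s/cm^2

94.9 cm^3/s/cm^2


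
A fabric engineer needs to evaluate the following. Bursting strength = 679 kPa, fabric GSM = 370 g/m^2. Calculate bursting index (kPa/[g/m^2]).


Formula: Bursting Index = Bursting Strength / Fabric GSM
BI = 679 kPa / 370 g/m^2
BI = 1.835 kPa/(g/m^2)

1.835 kPa/(g/m^2)


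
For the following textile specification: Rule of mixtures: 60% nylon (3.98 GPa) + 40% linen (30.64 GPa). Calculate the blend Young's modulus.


Formula: Blend property = (fraction_A * property_A) + (fraction_B * property_B)
Step 1: Contribution A = 60/100 * 3.98 GPa = 2.388 GPa
Step 2: Contribution B = 40/100 * 30.64 GPa = 12.256 GPa
Step 3: Blend Young's modulus = 2.388 + 12.256 = 14.644 GPa

14.644 GPa


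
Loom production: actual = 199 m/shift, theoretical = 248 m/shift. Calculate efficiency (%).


Formula: Efficiency% = (Actual output / Theoretical output) * 100
Efficiency% = (199 / 248) * 100
Efficiency% = 0.802419 * 100 = 80.2419% ≈ 80.2%

80.2%


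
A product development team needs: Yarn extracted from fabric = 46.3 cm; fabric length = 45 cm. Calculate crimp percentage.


Formula: Crimp% = ((L_yarn - L_fabric) / L_fabric) * 100
Step 1: Extension = 46.3 - 45 = 1.3 cm
Step 2: Crimp% = (1.3 / 45) * 100
Step 3: Crimp% = 0.028889 * 100 = 2.8889% ≈ 2.9%

2.9%


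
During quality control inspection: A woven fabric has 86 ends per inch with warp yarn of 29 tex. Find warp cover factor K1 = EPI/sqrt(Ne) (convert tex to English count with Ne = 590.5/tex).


Formula: K1 = EPI / sqrt(Ne), with Ne = 590.5 / tex_warp
Step 1: Ne = 590.5 / 29 = 20.362
Step 2: sqrt(Ne) = sqrt(20.362) = 4.5124
Step 3: K1 = 86 / 4.5124 = 19.1

19.1
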